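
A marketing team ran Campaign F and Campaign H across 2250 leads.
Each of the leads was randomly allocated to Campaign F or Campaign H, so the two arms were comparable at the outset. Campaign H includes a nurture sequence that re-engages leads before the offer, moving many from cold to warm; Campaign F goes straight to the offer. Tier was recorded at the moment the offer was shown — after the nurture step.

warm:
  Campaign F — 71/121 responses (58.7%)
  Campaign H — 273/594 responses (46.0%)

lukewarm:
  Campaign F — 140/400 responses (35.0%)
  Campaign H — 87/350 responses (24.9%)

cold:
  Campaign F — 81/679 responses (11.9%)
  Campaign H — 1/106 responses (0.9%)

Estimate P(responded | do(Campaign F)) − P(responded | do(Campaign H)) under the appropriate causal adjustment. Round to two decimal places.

-0.10

The engagement tier-specific comparison favours Campaign F throughout, but the pooled figures favour Campaign H. The question is whether to condition on engagement tier.
Engagement tier here is a post-treatment variable shaped by the campaign; conditioning on it would introduce bias rather than remove it. The overall comparison is the causal one.
The causal difference is the pooled difference: 0.243 − 0.344 = -0.100.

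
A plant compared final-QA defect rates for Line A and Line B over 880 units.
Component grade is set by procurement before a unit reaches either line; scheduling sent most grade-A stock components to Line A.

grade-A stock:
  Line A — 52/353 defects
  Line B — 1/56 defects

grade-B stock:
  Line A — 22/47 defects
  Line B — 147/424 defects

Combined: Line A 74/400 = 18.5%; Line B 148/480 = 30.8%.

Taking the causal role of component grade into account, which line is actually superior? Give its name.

Line B

The component grade-specific comparison favours Line B throughout, but the pooled figures favour Line A. The question is whether to condition on component grade.
The imbalance in component grade arose from how units were allocated, not from anything the line did; and component grade independently affects the outcome. The pooled gap is confounded — condition on component grade.
Within each level — grade-A stock: 14.7% vs 1.8%; grade-B stock: 46.8% vs 34.7% — Line B is lower every time.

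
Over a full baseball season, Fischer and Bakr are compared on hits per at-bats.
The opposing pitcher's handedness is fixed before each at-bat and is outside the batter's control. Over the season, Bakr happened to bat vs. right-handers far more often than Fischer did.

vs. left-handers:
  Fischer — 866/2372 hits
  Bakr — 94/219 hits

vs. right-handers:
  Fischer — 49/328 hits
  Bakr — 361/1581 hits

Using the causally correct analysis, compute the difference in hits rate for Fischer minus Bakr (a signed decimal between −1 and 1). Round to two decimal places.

The pitcher handedness-specific comparison favours Bakr throughout, but the pooled figures favour Fischer. The question is whether to condition on pitcher handedness.
Pitcher handedness satisfies the back-door criterion: it is not a descendant of the player, and it blocks the spurious path from player to outcome. Adjusting for it (i.e., using the within-pitcher handedness rates) gives the causal effect.
Adjusting over the population distribution of pitcher handedness: 0.576·(0.365−0.429) + 0.424·(0.149−0.228) = -0.070.

-0.07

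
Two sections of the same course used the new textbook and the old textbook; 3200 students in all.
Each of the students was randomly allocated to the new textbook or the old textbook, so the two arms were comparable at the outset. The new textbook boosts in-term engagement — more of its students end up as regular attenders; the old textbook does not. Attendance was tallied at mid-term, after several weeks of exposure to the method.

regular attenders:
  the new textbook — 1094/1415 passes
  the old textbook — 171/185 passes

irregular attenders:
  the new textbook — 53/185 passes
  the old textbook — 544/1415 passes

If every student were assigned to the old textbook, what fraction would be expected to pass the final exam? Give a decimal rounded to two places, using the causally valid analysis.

Within every mid-term attendance level the old textbook has the higher rate, yet pooled the new textbook does — Simpson's reversal.
Mid-term attendance is downstream of the teaching method. One should not condition on a consequence of treatment, so the overall rates are the right comparison.
So P(outcome | do(the old textbook)) is just the pooled rate for the old textbook: 715/1600 = 0.447.

0.45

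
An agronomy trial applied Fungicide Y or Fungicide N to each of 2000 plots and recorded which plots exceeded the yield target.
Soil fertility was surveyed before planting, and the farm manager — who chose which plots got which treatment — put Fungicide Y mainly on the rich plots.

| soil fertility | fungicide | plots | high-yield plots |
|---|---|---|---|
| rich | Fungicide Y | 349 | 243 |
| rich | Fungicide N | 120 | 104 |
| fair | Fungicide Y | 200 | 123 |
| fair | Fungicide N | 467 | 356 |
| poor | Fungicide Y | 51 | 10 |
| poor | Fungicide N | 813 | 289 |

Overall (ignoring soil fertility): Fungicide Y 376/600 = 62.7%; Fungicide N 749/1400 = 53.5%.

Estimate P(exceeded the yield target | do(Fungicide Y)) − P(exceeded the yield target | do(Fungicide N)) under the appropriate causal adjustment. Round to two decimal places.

Within every soil fertility level Fungicide N has the higher rate, yet pooled Fungicide Y does — Simpson's reversal.
Soil fertility satisfies the back-door criterion: it is not a descendant of the fungicide, and it blocks the spurious path from fungicide to outcome. Adjusting for it (i.e., using the within-soil fertility rates) gives the causal effect.
Adjusting over the population distribution of soil fertility: 0.234·(0.696−0.867) + 0.334·(0.615−0.762) + 0.432·(0.196−0.355) = -0.158.

-0.16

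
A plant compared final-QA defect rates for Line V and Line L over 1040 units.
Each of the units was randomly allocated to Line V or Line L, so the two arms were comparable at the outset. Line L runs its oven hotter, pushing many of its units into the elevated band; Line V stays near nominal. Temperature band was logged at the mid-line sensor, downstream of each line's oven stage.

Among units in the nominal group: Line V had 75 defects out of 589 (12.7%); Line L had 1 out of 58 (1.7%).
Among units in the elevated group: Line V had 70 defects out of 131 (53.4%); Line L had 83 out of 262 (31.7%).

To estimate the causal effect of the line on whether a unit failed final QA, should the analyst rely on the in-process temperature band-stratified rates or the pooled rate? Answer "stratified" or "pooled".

pooled

In-process temperature band here is a post-treatment variable shaped by the line; conditioning on it would introduce bias rather than remove it. The overall comparison is the causal one.
Pooled: Line V 20.1% vs Line L 26.2%; Line V is lower overall.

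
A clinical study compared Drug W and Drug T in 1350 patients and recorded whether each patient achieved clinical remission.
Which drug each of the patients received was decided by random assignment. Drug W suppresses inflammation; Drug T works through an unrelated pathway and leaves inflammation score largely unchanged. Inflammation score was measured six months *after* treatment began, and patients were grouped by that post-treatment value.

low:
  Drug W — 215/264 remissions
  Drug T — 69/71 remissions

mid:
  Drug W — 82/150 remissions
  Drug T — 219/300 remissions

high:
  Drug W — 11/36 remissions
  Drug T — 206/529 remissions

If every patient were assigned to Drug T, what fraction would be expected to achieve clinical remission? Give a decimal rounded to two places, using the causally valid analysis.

0.55

The inflammation score-specific comparison favours Drug T throughout, but the pooled figures favour Drug W. The question is whether to condition on inflammation score.
Because the drug influences inflammation score, inflammation score is a post-treatment mediator, not a confounder. Stratifying on it would bias the estimate; the causal effect is the crude pooled difference.
So P(outcome | do(Drug T)) is just the pooled rate for Drug T: 494/900 = 0.549.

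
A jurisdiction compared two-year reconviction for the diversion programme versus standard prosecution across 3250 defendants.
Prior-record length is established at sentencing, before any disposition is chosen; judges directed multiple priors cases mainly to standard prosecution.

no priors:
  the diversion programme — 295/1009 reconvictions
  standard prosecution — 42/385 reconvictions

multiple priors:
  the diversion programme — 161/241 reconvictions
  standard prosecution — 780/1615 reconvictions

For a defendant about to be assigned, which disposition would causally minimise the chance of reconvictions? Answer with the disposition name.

standard prosecution

Within every prior-record length level standard prosecution has the lower rate, yet pooled the diversion programme does — Simpson's reversal.
Prior-record length differs across dispositions for reasons unrelated to any effect of the disposition itself, and it separately predicts the outcome — a classic confounder. We must compare within prior-record length levels.
Within each level — no priors: 29.2% vs 10.9%; multiple priors: 66.8% vs 48.3% — standard prosecution is lower every time.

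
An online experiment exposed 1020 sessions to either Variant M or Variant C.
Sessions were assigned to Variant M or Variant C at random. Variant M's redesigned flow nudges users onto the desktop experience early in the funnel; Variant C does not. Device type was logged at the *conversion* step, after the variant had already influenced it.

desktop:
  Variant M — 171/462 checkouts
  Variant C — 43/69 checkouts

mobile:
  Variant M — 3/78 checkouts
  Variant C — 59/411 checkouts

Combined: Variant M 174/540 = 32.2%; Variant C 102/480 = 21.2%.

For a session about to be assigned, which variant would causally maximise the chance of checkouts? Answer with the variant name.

Variant M

Within every device type level Variant C has the higher rate, yet pooled Variant M does — Simpson's reversal.
The distribution of device type is itself part of what the variant does — it is an intermediate outcome. Holding it fixed would remove that part of the effect; the total effect is the pooled difference.
Pooled: Variant M 32.2% vs Variant C 21.2%; Variant M is higher overall.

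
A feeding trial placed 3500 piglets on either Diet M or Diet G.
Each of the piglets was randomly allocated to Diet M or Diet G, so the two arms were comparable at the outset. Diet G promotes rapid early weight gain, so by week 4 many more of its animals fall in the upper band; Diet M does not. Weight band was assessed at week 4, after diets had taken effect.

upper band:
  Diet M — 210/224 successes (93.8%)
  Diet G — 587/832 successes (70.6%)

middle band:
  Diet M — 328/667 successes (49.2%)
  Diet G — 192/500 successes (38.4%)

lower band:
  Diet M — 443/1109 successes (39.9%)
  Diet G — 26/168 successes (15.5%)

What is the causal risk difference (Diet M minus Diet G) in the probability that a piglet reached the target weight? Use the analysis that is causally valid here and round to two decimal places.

-0.05

Week-4 weight band here is a post-treatment variable shaped by the diet; conditioning on it would introduce bias rather than remove it. The overall comparison is the causal one.
The causal difference is the pooled difference: 0.490 − 0.537 = -0.046.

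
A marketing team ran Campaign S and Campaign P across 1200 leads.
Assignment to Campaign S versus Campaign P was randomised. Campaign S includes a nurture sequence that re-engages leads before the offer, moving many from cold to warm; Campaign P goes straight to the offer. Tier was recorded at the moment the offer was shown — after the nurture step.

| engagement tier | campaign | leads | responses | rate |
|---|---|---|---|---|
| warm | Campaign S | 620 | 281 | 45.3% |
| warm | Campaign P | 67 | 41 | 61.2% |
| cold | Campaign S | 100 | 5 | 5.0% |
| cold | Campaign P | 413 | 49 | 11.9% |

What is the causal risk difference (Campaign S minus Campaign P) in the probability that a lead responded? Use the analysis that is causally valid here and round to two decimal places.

Campaign P is higher inside every engagement tier stratum but Campaign S is higher in aggregate. Whether to stratify depends on how engagement tier relates to the campaign.
Engagement tier lies on the pathway campaign → engagement tier → outcome, so adjusting for it blocks the indirect effect. For the total causal effect of campaign, use the unadjusted pooled rates.
The causal difference is the pooled difference: 0.397 − 0.188 = +0.210.

+0.21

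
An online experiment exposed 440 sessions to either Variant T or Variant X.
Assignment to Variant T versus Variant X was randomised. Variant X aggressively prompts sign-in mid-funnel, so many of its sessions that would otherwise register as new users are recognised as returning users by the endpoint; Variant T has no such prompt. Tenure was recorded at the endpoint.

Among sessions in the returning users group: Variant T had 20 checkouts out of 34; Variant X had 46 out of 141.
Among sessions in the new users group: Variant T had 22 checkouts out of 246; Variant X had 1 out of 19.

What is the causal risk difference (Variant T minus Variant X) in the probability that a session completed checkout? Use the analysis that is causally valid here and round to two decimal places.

-0.14

Stratifying would compare variants among sessions the variants themselves sorted into user tenure groups — a form of selection on an intermediate. The unconditioned pooled rates give the total causal effect.
The causal difference is the pooled difference: 0.150 − 0.294 = -0.144.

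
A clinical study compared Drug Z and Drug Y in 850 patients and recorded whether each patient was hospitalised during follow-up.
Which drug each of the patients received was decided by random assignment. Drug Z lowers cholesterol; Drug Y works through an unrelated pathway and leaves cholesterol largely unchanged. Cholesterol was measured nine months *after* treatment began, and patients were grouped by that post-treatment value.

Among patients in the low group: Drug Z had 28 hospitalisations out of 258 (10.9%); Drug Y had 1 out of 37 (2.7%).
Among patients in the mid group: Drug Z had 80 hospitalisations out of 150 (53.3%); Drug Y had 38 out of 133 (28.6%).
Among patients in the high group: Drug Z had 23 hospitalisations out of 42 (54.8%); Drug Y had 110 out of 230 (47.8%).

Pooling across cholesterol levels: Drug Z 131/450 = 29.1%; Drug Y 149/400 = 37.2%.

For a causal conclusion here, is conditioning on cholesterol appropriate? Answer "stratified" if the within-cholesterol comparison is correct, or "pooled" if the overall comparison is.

Within every cholesterol level Drug Y has the lower rate, yet pooled Drug Z does — Simpson's reversal.
Cholesterol here is a post-treatment variable shaped by the drug; conditioning on it would introduce bias rather than remove it. The overall comparison is the causal one.
Pooled: Drug Z 29.1% vs Drug Y 37.2%; Drug Z is lower overall.

pooled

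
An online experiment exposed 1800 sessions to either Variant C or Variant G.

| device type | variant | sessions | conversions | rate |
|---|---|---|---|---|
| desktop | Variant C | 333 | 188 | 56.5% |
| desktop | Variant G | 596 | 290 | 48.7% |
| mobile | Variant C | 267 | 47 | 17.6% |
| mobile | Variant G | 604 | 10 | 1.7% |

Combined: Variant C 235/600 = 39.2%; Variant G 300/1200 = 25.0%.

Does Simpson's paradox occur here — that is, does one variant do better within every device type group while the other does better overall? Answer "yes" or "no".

no

Within each device type level (desktop 56.5% vs 48.7%; mobile 17.6% vs 1.7%), Variant C has the higher rate every time. Pooled: 39.2% vs 25.0% — Variant C has the higher rate overall. They agree.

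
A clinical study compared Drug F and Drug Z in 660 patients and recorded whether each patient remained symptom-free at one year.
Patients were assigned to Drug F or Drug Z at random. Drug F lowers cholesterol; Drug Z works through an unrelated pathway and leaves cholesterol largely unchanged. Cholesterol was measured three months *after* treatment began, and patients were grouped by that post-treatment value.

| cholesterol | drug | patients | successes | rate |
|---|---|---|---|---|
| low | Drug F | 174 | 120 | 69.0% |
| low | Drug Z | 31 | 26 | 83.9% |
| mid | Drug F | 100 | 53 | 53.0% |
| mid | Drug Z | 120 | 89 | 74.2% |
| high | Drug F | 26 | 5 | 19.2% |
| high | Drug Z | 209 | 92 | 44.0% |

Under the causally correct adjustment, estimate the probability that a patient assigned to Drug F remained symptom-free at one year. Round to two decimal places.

The cholesterol-specific comparison favours Drug Z throughout, but the pooled figures favour Drug F. The question is whether to condition on cholesterol.
Cholesterol is downstream of the drug. One should not condition on a consequence of treatment, so the overall rates are the right comparison.
So P(outcome | do(Drug F)) is just the pooled rate for Drug F: 178/300 = 0.593.

0.59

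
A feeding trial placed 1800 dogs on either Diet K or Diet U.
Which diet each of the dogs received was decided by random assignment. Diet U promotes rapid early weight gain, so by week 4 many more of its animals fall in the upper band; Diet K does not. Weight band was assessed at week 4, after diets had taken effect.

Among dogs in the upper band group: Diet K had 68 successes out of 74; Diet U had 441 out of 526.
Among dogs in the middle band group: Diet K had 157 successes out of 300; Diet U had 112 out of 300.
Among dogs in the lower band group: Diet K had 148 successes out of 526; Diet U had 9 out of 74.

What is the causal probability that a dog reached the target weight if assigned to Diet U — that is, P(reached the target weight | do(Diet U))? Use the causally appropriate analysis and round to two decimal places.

0.62

Week-4 weight band here is a post-treatment variable shaped by the diet; conditioning on it would introduce bias rather than remove it. The overall comparison is the causal one.
So P(outcome | do(Diet U)) is just the pooled rate for Diet U: 562/900 = 0.624.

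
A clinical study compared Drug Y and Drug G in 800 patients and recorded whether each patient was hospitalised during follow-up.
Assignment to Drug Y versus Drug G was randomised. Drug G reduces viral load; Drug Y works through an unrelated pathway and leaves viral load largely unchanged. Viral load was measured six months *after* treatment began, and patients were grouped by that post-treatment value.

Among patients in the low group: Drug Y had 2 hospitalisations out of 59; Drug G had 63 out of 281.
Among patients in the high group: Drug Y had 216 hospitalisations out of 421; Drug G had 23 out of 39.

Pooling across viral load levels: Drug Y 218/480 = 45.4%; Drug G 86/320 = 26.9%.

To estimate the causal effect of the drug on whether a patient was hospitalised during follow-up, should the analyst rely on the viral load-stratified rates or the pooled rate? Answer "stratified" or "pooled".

pooled

The viral load-specific comparison favours Drug Y throughout, but the pooled figures favour Drug G. The question is whether to condition on viral load.
Viral load here is a post-treatment variable shaped by the drug; conditioning on it would introduce bias rather than remove it. The overall comparison is the causal one.
Pooled: Drug Y 45.4% vs Drug G 26.9%; Drug G is lower overall.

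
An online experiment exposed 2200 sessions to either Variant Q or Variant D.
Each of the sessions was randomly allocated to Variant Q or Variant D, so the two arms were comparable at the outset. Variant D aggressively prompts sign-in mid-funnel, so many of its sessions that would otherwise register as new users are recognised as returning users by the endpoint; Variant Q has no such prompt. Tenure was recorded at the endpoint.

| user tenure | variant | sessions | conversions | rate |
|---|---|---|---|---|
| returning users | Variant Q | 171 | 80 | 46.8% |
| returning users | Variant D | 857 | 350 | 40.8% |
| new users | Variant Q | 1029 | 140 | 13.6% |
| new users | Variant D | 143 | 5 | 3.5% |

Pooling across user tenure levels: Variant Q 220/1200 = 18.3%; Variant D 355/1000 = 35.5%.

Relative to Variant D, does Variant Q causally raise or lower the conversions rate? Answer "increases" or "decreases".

Because the variant influences user tenure, user tenure is a post-treatment mediator, not a confounder. Stratifying on it would bias the estimate; the causal effect is the crude pooled difference.
Pooled: Variant Q 18.3% vs Variant D 35.5%; Variant D is higher overall.

decreases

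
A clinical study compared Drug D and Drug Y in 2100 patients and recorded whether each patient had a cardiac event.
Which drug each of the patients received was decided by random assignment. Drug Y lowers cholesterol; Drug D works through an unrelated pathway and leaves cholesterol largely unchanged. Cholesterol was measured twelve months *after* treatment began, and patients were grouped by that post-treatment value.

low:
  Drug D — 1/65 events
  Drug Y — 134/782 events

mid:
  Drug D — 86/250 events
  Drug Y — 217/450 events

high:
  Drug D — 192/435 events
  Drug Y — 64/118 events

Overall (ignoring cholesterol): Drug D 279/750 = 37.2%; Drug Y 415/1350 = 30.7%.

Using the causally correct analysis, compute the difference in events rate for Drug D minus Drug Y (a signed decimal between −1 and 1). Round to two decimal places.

The cholesterol-specific comparison favours Drug D throughout, but the pooled figures favour Drug Y. The question is whether to condition on cholesterol.
Cholesterol lies on the pathway drug → cholesterol → outcome, so adjusting for it blocks the indirect effect. For the total causal effect of drug, use the unadjusted pooled rates.
The causal difference is the pooled difference: 0.372 − 0.307 = +0.065.

+0.06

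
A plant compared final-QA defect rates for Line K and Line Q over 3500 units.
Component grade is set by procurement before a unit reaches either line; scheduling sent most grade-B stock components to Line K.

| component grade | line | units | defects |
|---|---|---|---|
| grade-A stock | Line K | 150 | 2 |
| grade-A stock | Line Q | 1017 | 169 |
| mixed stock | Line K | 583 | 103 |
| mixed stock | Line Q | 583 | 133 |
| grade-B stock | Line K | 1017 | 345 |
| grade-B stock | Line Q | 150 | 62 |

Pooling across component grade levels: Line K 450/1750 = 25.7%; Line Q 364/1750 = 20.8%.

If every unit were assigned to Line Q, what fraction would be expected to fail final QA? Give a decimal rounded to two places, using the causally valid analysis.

The component grade-specific comparison favours Line K throughout, but the pooled figures favour Line Q. The question is whether to condition on component grade.
Component grade differs across lines for reasons unrelated to any effect of the line itself, and it separately predicts the outcome — a classic confounder. We must compare within component grade levels.
Standardising Line Q to the population component grade mix: 0.333·169/1017 + 0.333·133/583 + 0.333·62/150 = 0.269.

0.27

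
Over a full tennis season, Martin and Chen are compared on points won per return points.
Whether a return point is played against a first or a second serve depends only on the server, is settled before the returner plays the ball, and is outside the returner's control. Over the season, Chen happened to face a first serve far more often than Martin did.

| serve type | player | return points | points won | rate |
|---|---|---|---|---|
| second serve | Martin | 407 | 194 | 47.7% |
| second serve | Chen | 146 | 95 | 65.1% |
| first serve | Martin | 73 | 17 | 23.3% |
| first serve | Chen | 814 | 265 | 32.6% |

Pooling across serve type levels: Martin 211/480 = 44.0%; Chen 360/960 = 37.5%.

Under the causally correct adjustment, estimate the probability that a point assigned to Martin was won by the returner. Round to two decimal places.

0.33

The serve type-specific comparison favours Chen throughout, but the pooled figures favour Martin. The question is whether to condition on serve type.
Serve type satisfies the back-door criterion: it is not a descendant of the player, and it blocks the spurious path from player to outcome. Adjusting for it (i.e., using the within-serve type rates) gives the causal effect.
Standardising Martin to the population serve type mix: 0.384·194/407 + 0.616·17/73 = 0.326.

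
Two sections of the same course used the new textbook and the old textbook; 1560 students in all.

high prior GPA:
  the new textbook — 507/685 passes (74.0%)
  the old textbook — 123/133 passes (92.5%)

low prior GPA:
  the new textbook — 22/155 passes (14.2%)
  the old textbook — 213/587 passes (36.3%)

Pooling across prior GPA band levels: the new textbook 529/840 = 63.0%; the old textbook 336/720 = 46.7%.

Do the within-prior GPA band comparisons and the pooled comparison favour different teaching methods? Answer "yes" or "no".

Within each prior GPA band level (high prior GPA 74.0% vs 92.5%; low prior GPA 14.2% vs 36.3%), the old textbook has the higher rate every time. Pooled: 63.0% vs 46.7% — the new textbook has the higher rate overall. The two comparisons disagree.

yes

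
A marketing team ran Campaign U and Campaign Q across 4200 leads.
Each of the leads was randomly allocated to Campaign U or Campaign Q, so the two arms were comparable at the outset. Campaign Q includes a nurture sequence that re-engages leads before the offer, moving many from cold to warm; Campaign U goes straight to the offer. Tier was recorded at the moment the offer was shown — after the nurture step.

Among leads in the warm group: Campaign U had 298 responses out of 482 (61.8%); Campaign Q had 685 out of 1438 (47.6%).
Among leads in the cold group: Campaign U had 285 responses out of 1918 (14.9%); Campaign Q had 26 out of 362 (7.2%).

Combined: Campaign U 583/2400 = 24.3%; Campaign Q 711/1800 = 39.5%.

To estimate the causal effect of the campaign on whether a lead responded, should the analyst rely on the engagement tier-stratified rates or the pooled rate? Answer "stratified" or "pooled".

pooled

The distribution of engagement tier is itself part of what the campaign does — it is an intermediate outcome. Holding it fixed would remove that part of the effect; the total effect is the pooled difference.
Pooled: Campaign U 24.3% vs Campaign Q 39.5%; Campaign Q is higher overall.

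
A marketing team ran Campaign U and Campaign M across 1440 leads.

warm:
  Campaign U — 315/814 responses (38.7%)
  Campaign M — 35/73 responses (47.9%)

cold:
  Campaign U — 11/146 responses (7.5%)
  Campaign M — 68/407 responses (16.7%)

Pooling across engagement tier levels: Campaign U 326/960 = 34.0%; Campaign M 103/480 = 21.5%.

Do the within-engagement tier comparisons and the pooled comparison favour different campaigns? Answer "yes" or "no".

Within each engagement tier level (warm 38.7% vs 47.9%; cold 7.5% vs 16.7%), Campaign M has the higher rate every time. Pooled: 34.0% vs 21.5% — Campaign U has the higher rate overall. The two comparisons disagree.

yes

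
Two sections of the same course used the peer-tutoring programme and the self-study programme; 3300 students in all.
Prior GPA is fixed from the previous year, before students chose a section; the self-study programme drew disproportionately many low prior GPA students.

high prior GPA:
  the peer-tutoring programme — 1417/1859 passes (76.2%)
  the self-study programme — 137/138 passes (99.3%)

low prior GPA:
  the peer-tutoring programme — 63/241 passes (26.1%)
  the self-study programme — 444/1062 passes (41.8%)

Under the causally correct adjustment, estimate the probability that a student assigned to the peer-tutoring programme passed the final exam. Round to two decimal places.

0.56

Since prior GPA band is a pre-existing factor (not a product of the teaching method) and it affects the outcome on its own, it is a confounder. The stratified rates, not the pooled rate, identify the causal effect.
Standardising the peer-tutoring programme to the population prior GPA band mix: 0.605·1417/1859 + 0.395·63/241 = 0.564.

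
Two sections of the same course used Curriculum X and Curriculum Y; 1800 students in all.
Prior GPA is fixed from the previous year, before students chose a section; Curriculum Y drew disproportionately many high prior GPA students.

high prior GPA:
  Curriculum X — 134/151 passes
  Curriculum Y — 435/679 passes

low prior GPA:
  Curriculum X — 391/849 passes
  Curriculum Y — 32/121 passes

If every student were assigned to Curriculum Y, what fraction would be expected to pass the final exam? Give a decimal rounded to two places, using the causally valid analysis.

0.44

Curriculum X is higher inside every prior GPA band stratum but Curriculum Y is higher in aggregate. Whether to stratify depends on how prior GPA band relates to the teaching method.
Here prior GPA band is a common cause — it drives both which teaching method a case falls under and the outcome. The crude comparison mixes populations; the stratum-specific rates are the causally relevant ones.
Standardising Curriculum Y to the population prior GPA band mix: 0.461·435/679 + 0.539·32/121 = 0.438.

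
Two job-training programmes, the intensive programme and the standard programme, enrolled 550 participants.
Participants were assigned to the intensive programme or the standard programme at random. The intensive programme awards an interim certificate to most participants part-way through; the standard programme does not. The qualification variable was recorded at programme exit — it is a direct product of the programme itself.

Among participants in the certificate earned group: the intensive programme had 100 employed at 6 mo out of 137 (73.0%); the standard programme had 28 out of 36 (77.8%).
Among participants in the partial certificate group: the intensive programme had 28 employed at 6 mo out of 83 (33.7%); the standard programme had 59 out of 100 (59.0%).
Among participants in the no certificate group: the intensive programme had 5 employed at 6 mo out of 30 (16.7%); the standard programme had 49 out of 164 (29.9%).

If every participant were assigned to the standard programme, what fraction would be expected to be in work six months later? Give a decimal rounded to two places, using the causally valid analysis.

The distribution of qualification attained during the programme is itself part of what the programme does — it is an intermediate outcome. Holding it fixed would remove that part of the effect; the total effect is the pooled difference.
So P(outcome | do(the standard programme)) is just the pooled rate for the standard programme: 136/300 = 0.453.

0.45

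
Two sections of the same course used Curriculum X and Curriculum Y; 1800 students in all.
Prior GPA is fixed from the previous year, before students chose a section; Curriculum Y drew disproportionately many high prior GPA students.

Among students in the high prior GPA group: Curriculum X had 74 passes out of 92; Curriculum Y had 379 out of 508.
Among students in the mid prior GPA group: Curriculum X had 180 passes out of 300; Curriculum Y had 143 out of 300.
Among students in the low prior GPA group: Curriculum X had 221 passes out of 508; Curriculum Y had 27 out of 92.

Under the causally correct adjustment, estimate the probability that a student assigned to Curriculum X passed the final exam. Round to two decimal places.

The prior GPA band-specific comparison favours Curriculum X throughout, but the pooled figures favour Curriculum Y. The question is whether to condition on prior GPA band.
Nothing the teaching method does changes prior GPA band; the imbalance is an allocation artefact. With prior GPA band also predicting the outcome, the pooled figure is confounded, and the within-stratum comparison is the causal one.
Standardising Curriculum X to the population prior GPA band mix: 0.333·74/92 + 0.333·180/300 + 0.333·221/508 = 0.613.

0.61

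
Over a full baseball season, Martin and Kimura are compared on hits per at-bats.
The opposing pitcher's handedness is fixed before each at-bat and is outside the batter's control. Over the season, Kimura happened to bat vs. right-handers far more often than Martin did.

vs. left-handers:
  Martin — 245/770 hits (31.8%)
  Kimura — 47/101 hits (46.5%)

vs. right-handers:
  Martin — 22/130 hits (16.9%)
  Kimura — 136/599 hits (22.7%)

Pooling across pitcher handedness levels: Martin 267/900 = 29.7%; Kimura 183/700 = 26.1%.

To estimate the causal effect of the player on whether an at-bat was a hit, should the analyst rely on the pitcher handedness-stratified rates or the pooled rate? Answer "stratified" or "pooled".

The stratified and pooled comparisons disagree (Kimura wins within each pitcher handedness; Martin wins overall), so the answer turns on the causal role of pitcher handedness.
Pitcher handedness differs across players for reasons unrelated to any effect of the player itself, and it separately predicts the outcome — a classic confounder. We must compare within pitcher handedness levels.
Within each level — vs. left-handers: 31.8% vs 46.5%; vs. right-handers: 16.9% vs 22.7% — Kimura is higher every time.

stratified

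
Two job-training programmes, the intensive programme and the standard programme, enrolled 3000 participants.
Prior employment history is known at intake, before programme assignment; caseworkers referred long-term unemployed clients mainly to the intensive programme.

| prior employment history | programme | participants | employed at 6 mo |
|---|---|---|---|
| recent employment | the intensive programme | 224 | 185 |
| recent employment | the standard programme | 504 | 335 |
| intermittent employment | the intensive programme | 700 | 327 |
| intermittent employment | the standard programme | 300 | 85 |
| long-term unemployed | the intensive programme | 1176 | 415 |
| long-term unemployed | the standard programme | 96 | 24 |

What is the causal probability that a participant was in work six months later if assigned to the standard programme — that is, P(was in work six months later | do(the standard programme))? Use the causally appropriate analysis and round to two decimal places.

the intensive programme is higher inside every prior employment history stratum but the standard programme is higher in aggregate. Whether to stratify depends on how prior employment history relates to the programme.
Prior employment history is set before the programme has any effect — it is not caused by the programme — and it independently drives the outcome. That makes it a confounder, so the causal comparison is within prior employment history levels.
Standardising the standard programme to the population prior employment history mix: 0.243·335/504 + 0.333·85/300 + 0.424·24/96 = 0.362.

0.36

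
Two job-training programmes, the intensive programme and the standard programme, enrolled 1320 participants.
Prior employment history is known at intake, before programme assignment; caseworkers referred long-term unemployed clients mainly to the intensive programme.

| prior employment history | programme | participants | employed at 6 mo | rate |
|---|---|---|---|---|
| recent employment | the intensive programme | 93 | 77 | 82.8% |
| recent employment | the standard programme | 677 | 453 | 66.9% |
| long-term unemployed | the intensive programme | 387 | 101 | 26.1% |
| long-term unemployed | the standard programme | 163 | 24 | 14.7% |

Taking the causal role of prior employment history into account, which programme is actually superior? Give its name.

Prior employment history satisfies the back-door criterion: it is not a descendant of the programme, and it blocks the spurious path from programme to outcome. Adjusting for it (i.e., using the within-prior employment history rates) gives the causal effect.
Within each level — recent employment: 82.8% vs 66.9%; long-term unemployed: 26.1% vs 14.7% — the intensive programme is higher every time.

the intensive programme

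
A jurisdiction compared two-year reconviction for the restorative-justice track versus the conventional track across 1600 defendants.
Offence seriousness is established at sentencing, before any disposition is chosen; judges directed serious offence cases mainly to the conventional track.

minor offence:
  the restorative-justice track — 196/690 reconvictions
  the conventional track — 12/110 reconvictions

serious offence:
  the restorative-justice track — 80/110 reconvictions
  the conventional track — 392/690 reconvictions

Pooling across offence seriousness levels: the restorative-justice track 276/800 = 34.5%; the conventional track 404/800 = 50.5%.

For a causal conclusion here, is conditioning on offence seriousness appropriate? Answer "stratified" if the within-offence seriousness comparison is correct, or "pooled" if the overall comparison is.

Here offence seriousness is a common cause — it drives both which disposition a case falls under and the outcome. The crude comparison mixes populations; the stratum-specific rates are the causally relevant ones.
Within each level — minor offence: 28.4% vs 10.9%; serious offence: 72.7% vs 56.8% — the conventional track is lower every time.

stratified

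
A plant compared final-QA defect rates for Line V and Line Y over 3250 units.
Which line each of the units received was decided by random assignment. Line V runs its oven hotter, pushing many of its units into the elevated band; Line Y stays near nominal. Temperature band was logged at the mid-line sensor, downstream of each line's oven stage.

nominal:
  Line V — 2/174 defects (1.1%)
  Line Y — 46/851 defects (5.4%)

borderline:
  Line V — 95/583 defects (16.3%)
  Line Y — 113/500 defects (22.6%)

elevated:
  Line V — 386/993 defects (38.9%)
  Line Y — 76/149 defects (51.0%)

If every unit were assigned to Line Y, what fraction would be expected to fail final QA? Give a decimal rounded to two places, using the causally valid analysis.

In-process temperature band here is a post-treatment variable shaped by the line; conditioning on it would introduce bias rather than remove it. The overall comparison is the causal one.
So P(outcome | do(Line Y)) is just the pooled rate for Line Y: 235/1500 = 0.157.

0.16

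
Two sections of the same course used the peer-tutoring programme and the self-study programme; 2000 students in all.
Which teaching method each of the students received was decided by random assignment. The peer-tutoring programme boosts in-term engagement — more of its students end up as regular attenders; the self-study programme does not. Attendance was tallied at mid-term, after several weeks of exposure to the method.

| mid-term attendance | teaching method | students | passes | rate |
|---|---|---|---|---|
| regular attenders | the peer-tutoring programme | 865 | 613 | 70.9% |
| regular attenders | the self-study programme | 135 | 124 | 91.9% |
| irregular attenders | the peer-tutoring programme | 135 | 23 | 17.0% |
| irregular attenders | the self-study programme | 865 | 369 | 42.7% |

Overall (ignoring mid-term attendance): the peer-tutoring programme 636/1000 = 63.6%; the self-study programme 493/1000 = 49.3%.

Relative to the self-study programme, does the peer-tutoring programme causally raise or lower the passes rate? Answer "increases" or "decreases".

Stratifying would compare teaching methods among students the teaching methods themselves sorted into mid-term attendance groups — a form of selection on an intermediate. The unconditioned pooled rates give the total causal effect.
Pooled: the peer-tutoring programme 63.6% vs the self-study programme 49.3%; the peer-tutoring programme is higher overall.

increases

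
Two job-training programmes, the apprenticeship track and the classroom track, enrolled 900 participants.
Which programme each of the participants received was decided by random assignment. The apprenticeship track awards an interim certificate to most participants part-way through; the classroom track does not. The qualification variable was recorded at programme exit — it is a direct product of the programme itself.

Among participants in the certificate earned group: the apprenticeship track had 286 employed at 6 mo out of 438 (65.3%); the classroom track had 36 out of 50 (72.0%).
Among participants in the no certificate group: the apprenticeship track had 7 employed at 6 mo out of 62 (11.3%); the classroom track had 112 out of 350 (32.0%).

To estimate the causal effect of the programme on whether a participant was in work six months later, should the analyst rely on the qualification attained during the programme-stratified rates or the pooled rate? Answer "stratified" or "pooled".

Stratifying would compare programmes among participants the programmes themselves sorted into qualification attained during the programme groups — a form of selection on an intermediate. The unconditioned pooled rates give the total causal effect.
Pooled: the apprenticeship track 58.6% vs the classroom track 37.0%; the apprenticeship track is higher overall.

pooled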